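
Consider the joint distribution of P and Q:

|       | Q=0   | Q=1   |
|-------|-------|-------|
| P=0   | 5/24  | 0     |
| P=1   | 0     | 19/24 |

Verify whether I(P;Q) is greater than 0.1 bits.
Marginal P(P) (row sums):
  P(P=0) = 5/24 + 0 = 5/24
  P(P=1) = 0 + 19/24 = 19/24
Marginal P(Q) (column sums):
  P(Q=0) = 5/24 + 0 = 5/24
  P(Q=1) = 0 + 19/24 = 19/24

H(P) = -[(5/24)·log₂(5/24) + (19/24)·log₂(19/24)]
  = 0.4715 + 0.2668
  = 0.7383 bits
H(Q) = -[(5/24)·log₂(5/24) + (19/24)·log₂(19/24)]
  = 0.4715 + 0.2668
  = 0.7383 bits
H(P,Q) = -[(5/24)·log₂(5/24) + (19/24)·log₂(19/24)]
  = 0.4715 + 0.2668
  = 0.7383 bits

I(P;Q) = H(P) + H(Q) - H(P,Q)
  = 0.7383 + 0.7383 - 0.7383
  = 0.7383 bits

Yes. I(P;Q) = 0.7383 bits, which is > 0.1 bits.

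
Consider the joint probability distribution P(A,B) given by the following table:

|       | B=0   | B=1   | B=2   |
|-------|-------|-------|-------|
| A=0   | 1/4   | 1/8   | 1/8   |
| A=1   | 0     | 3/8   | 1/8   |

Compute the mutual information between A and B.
Marginal P(A) (row sums):
  P(A=0) = 1/4 + 1/8 + 1/8 = 1/2
  P(A=1) = 0 + 3/8 + 1/8 = 1/2
Marginal P(B) (column sums):
  P(B=0) = 1/4 + 0 = 1/4
  P(B=1) = 1/8 + 3/8 = 1/2
  P(B=2) = 1/8 + 1/8 = 1/4

H(A) = -[(1/2)·log₂(1/2) + (1/2)·log₂(1/2)]
  = 0.5000 + 0.5000
  = 1.0000 bits
H(B) = -[(1/4)·log₂(1/4) + (1/2)·log₂(1/2) + (1/4)·log₂(1/4)]
  = 0.5000 + 0.5000 + 0.5000
  = 1.5000 bits
H(A,B) = -[(1/4)·log₂(1/4) + (1/8)·log₂(1/8) + (1/8)·log₂(1/8) + (3/8)·log₂(3/8) + (1/8)·log₂(1/8)]
  = 0.5000 + 0.3750 + 0.3750 + 0.5306 + 0.3750
  = 2.1556 bits

I(A;B) = H(A) + H(B) - H(A,B)
  = 1.0000 + 1.5000 - 2.1556
  = 0.3444 bits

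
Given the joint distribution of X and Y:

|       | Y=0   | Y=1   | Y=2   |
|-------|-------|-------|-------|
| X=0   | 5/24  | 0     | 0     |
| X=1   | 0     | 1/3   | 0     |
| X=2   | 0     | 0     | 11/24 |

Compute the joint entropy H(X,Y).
H(X,Y) = -Σ P(X,Y) log₂ P(X,Y), summed over the non-zero cells:
H(X,Y) = -[(5/24)·log₂(5/24) + (1/3)·log₂(1/3) + (11/24)·log₂(11/24)]
  = 0.4715 + 0.5283 + 0.5159
  = 1.5157 bits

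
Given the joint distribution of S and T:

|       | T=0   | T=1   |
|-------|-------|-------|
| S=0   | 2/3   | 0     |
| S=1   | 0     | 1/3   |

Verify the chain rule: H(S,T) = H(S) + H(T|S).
Left side:
H(S,T) = -[(2/3)·log₂(2/3) + (1/3)·log₂(1/3)]
  = 0.3900 + 0.5283
  = 0.9183 bits

Right side:
Marginal P(S) (row sums):
  P(S=0) = 2/3 + 0 = 2/3
  P(S=1) = 0 + 1/3 = 1/3
H(S) = -[(2/3)·log₂(2/3) + (1/3)·log₂(1/3)]
  = 0.3900 + 0.5283
  = 0.9183 bits
H(T|S) = -Σ P(S,T)·log₂ P(T|S), where P(T|S) = P(S,T) / P(S)
  (cells with P(S,T) = 0 contribute 0)
  (S=0,T=0): P(T|S) = (2/3)/(2/3) = 1;  -(2/3)·log₂(1) = 0.0000
  (S=1,T=1): P(T|S) = (1/3)/(1/3) = 1;  -(1/3)·log₂(1) = 0.0000
H(T|S) = 0.0000 + 0.0000
  = 0.0000 bits
H(S) + H(T|S) = 0.9183 + 0.0000 = 0.9183 bits

Both sides equal 0.9183 bits, so the chain rule holds ✓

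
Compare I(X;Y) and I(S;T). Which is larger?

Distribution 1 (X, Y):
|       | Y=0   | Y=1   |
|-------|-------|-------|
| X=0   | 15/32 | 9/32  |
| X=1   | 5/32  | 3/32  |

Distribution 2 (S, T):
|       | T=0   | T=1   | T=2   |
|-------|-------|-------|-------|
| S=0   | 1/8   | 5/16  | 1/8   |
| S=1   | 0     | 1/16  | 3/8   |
Distribution 1 (X, Y):
Marginal P(X) (row sums):
  P(X=0) = 15/32 + 9/32 = 3/4
  P(X=1) = 5/32 + 3/32 = 1/4
Marginal P(Y) (column sums):
  P(Y=0) = 15/32 + 5/32 = 5/8
  P(Y=1) = 9/32 + 3/32 = 3/8

H(X) = -[(3/4)·log₂(3/4) + (1/4)·log₂(1/4)]
  = 0.3113 + 0.5000
  = 0.8113 bits
H(Y) = -[(5/8)·log₂(5/8) + (3/8)·log₂(3/8)]
  = 0.4238 + 0.5306
  = 0.9544 bits
H(X,Y) = -[(15/32)·log₂(15/32) + (9/32)·log₂(9/32) + (5/32)·log₂(5/32) + (3/32)·log₂(3/32)]
  = 0.5124 + 0.5147 + 0.4184 + 0.3202
  = 1.7657 bits

I(X;Y) = H(X) + H(Y) - H(X,Y)
  = 0.8113 + 0.9544 - 1.7657
  = 0.0000 bits

Distribution 2 (S, T):
Marginal P(S) (row sums):
  P(S=0) = 1/8 + 5/16 + 1/8 = 9/16
  P(S=1) = 0 + 1/16 + 3/8 = 7/16
Marginal P(T) (column sums):
  P(T=0) = 1/8 + 0 = 1/8
  P(T=1) = 5/16 + 1/16 = 3/8
  P(T=2) = 1/8 + 3/8 = 1/2

H(S) = -[(9/16)·log₂(9/16) + (7/16)·log₂(7/16)]
  = 0.4669 + 0.5218
  = 0.9887 bits
H(T) = -[(1/8)·log₂(1/8) + (3/8)·log₂(3/8) + (1/2)·log₂(1/2)]
  = 0.3750 + 0.5306 + 0.5000
  = 1.4056 bits
H(S,T) = -[(1/8)·log₂(1/8) + (5/16)·log₂(5/16) + (1/8)·log₂(1/8) + (1/16)·log₂(1/16) + (3/8)·log₂(3/8)]
  = 0.3750 + 0.5244 + 0.3750 + 0.2500 + 0.5306
  = 2.0550 bits

I(S;T) = H(S) + H(T) - H(S,T)
  = 0.9887 + 1.4056 - 2.0550
  = 0.3393 bits

I(S;T) = 0.3393 bits > I(X;Y) = 0.0000 bits, so (S, T) has the higher mutual information (stronger dependence).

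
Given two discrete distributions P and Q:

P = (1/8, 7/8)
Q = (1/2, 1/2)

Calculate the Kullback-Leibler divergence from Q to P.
D(P||Q) = Σ P(i) log₂(P(i)/Q(i))
  i=0: (1/8) × log₂((1/8)/(1/2)) = (1/8) × log₂(1/4) = -0.2500
  i=1: (7/8) × log₂((7/8)/(1/2)) = (7/8) × log₂(7/4) = 0.7064
D(P||Q) = -0.2500 + 0.7064
  = 0.4564 bits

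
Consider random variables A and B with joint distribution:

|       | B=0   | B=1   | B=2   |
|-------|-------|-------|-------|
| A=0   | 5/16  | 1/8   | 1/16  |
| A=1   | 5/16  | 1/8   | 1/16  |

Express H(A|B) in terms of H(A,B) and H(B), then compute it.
H(A|B) = H(A,B) - H(B)

Marginal P(B) (column sums):
  P(B=0) = 5/16 + 5/16 = 5/8
  P(B=1) = 1/8 + 1/8 = 1/4
  P(B=2) = 1/16 + 1/16 = 1/8

H(A,B) = -[(5/16)·log₂(5/16) + (1/8)·log₂(1/8) + (1/16)·log₂(1/16) + (5/16)·log₂(5/16) + (1/8)·log₂(1/8) + (1/16)·log₂(1/16)]
  = 0.5244 + 0.3750 + 0.2500 + 0.5244 + 0.3750 + 0.2500
  = 2.2988 bits
H(B) = -[(5/8)·log₂(5/8) + (1/4)·log₂(1/4) + (1/8)·log₂(1/8)]
  = 0.4238 + 0.5000 + 0.3750
  = 1.2988 bits

H(A|B) = 2.2988 - 1.2988 = 1.0000 bits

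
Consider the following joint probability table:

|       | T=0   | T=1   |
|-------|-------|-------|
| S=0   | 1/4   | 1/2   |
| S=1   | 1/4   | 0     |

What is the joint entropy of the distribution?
H(S,T) = -Σ P(S,T) log₂ P(S,T), summed over the non-zero cells:
H(S,T) = -[(1/4)·log₂(1/4) + (1/2)·log₂(1/2) + (1/4)·log₂(1/4)]
  = 0.5000 + 0.5000 + 0.5000
  = 1.5000 bits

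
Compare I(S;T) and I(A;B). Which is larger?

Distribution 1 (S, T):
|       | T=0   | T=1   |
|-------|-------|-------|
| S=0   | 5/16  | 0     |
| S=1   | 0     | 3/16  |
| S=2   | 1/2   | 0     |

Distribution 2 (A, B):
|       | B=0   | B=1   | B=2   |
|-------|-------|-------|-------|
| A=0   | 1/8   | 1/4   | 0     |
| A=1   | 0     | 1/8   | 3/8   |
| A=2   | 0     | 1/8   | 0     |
Distribution 1 (S, T):
Marginal P(S) (row sums):
  P(S=0) = 5/16 + 0 = 5/16
  P(S=1) = 0 + 3/16 = 3/16
  P(S=2) = 1/2 + 0 = 1/2
Marginal P(T) (column sums):
  P(T=0) = 5/16 + 0 + 1/2 = 13/16
  P(T=1) = 0 + 3/16 + 0 = 3/16

H(S) = -[(5/16)·log₂(5/16) + (3/16)·log₂(3/16) + (1/2)·log₂(1/2)]
  = 0.5244 + 0.4528 + 0.5000
  = 1.4772 bits
H(T) = -[(13/16)·log₂(13/16) + (3/16)·log₂(3/16)]
  = 0.2434 + 0.4528
  = 0.6962 bits
H(S,T) = -[(5/16)·log₂(5/16) + (3/16)·log₂(3/16) + (1/2)·log₂(1/2)]
  = 0.5244 + 0.4528 + 0.5000
  = 1.4772 bits

I(S;T) = H(S) + H(T) - H(S,T)
  = 1.4772 + 0.6962 - 1.4772
  = 0.6962 bits

Distribution 2 (A, B):
Marginal P(A) (row sums):
  P(A=0) = 1/8 + 1/4 + 0 = 3/8
  P(A=1) = 0 + 1/8 + 3/8 = 1/2
  P(A=2) = 0 + 1/8 + 0 = 1/8
Marginal P(B) (column sums):
  P(B=0) = 1/8 + 0 + 0 = 1/8
  P(B=1) = 1/4 + 1/8 + 1/8 = 1/2
  P(B=2) = 0 + 3/8 + 0 = 3/8

H(A) = -[(3/8)·log₂(3/8) + (1/2)·log₂(1/2) + (1/8)·log₂(1/8)]
  = 0.5306 + 0.5000 + 0.3750
  = 1.4056 bits
H(B) = -[(1/8)·log₂(1/8) + (1/2)·log₂(1/2) + (3/8)·log₂(3/8)]
  = 0.3750 + 0.5000 + 0.5306
  = 1.4056 bits
H(A,B) = -[(1/8)·log₂(1/8) + (1/4)·log₂(1/4) + (1/8)·log₂(1/8) + (3/8)·log₂(3/8) + (1/8)·log₂(1/8)]
  = 0.3750 + 0.5000 + 0.3750 + 0.5306 + 0.3750
  = 2.1556 bits

I(A;B) = H(A) + H(B) - H(A,B)
  = 1.4056 + 1.4056 - 2.1556
  = 0.6556 bits

I(S;T) = 0.6962 bits > I(A;B) = 0.6556 bits, so (S, T) has the higher mutual information (stronger dependence).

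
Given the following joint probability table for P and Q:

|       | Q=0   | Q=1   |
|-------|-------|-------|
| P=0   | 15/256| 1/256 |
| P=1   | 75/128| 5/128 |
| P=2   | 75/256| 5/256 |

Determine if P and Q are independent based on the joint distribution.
Marginal P(P) (row sums):
  P(P=0) = 15/256 + 1/256 = 1/16
  P(P=1) = 75/128 + 5/128 = 5/8
  P(P=2) = 75/256 + 5/256 = 5/16
Marginal P(Q) (column sums):
  P(Q=0) = 15/256 + 75/128 + 75/256 = 15/16
  P(Q=1) = 1/256 + 5/128 + 5/256 = 1/16

P and Q are independent iff P(P=i,Q=j) = P(P=i)·P(Q=j) for every cell.
  P(P=0)·P(Q=0) = 1/16 × 15/16 = 15/256 = P(P=0,Q=0) ✓
  P(P=0)·P(Q=1) = 1/16 × 1/16 = 1/256 = P(P=0,Q=1) ✓
  P(P=1)·P(Q=0) = 5/8 × 15/16 = 75/128 = P(P=1,Q=0) ✓
  P(P=1)·P(Q=1) = 5/8 × 1/16 = 5/128 = P(P=1,Q=1) ✓
  P(P=2)·P(Q=0) = 5/16 × 15/16 = 75/256 = P(P=2,Q=0) ✓
  P(P=2)·P(Q=1) = 5/16 × 1/16 = 5/256 = P(P=2,Q=1) ✓

Yes, P and Q are independent: every cell factors, so I(P;Q) = 0 bits.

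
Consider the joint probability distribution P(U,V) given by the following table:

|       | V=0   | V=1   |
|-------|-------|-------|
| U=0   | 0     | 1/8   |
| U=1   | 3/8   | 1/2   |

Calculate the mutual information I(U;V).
Marginal P(U) (row sums):
  P(U=0) = 0 + 1/8 = 1/8
  P(U=1) = 3/8 + 1/2 = 7/8
Marginal P(V) (column sums):
  P(V=0) = 0 + 3/8 = 3/8
  P(V=1) = 1/8 + 1/2 = 5/8

H(U) = -[(1/8)·log₂(1/8) + (7/8)·log₂(7/8)]
  = 0.3750 + 0.1686
  = 0.5436 bits
H(V) = -[(3/8)·log₂(3/8) + (5/8)·log₂(5/8)]
  = 0.5306 + 0.4238
  = 0.9544 bits
H(U,V) = -[(1/8)·log₂(1/8) + (3/8)·log₂(3/8) + (1/2)·log₂(1/2)]
  = 0.3750 + 0.5306 + 0.5000
  = 1.4056 bits

I(U;V) = H(U) + H(V) - H(U,V)
  = 0.5436 + 0.9544 - 1.4056
  = 0.0924 bits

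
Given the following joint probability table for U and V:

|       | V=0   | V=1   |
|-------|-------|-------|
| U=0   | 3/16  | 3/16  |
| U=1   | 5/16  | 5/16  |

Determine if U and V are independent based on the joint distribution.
Marginal P(U) (row sums):
  P(U=0) = 3/16 + 3/16 = 3/8
  P(U=1) = 5/16 + 5/16 = 5/8
Marginal P(V) (column sums):
  P(V=0) = 3/16 + 5/16 = 1/2
  P(V=1) = 3/16 + 5/16 = 1/2

U and V are independent iff P(U=i,V=j) = P(U=i)·P(V=j) for every cell.
  P(U=0)·P(V=0) = 3/8 × 1/2 = 3/16 = P(U=0,V=0) ✓
  P(U=0)·P(V=1) = 3/8 × 1/2 = 3/16 = P(U=0,V=1) ✓
  P(U=1)·P(V=0) = 5/8 × 1/2 = 5/16 = P(U=1,V=0) ✓
  P(U=1)·P(V=1) = 5/8 × 1/2 = 5/16 = P(U=1,V=1) ✓

Yes, U and V are independent: every cell factors, so I(U;V) = 0 bits.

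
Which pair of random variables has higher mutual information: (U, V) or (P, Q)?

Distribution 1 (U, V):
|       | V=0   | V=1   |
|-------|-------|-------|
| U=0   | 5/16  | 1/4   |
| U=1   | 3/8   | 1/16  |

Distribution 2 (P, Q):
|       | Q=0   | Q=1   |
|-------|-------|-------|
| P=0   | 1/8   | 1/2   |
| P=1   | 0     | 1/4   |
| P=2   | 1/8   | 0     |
Distribution 1 (U, V):
Marginal P(U) (row sums):
  P(U=0) = 5/16 + 1/4 = 9/16
  P(U=1) = 3/8 + 1/16 = 7/16
Marginal P(V) (column sums):
  P(V=0) = 5/16 + 3/8 = 11/16
  P(V=1) = 1/4 + 1/16 = 5/16

H(U) = -[(9/16)·log₂(9/16) + (7/16)·log₂(7/16)]
  = 0.4669 + 0.5218
  = 0.9887 bits
H(V) = -[(11/16)·log₂(11/16) + (5/16)·log₂(5/16)]
  = 0.3716 + 0.5244
  = 0.8960 bits
H(U,V) = -[(5/16)·log₂(5/16) + (1/4)·log₂(1/4) + (3/8)·log₂(3/8) + (1/16)·log₂(1/16)]
  = 0.5244 + 0.5000 + 0.5306 + 0.2500
  = 1.8050 bits

I(U;V) = H(U) + H(V) - H(U,V)
  = 0.9887 + 0.8960 - 1.8050
  = 0.0797 bits

Distribution 2 (P, Q):
Marginal P(P) (row sums):
  P(P=0) = 1/8 + 1/2 = 5/8
  P(P=1) = 0 + 1/4 = 1/4
  P(P=2) = 1/8 + 0 = 1/8
Marginal P(Q) (column sums):
  P(Q=0) = 1/8 + 0 + 1/8 = 1/4
  P(Q=1) = 1/2 + 1/4 + 0 = 3/4

H(P) = -[(5/8)·log₂(5/8) + (1/4)·log₂(1/4) + (1/8)·log₂(1/8)]
  = 0.4238 + 0.5000 + 0.3750
  = 1.2988 bits
H(Q) = -[(1/4)·log₂(1/4) + (3/4)·log₂(3/4)]
  = 0.5000 + 0.3113
  = 0.8113 bits
H(P,Q) = -[(1/8)·log₂(1/8) + (1/2)·log₂(1/2) + (1/4)·log₂(1/4) + (1/8)·log₂(1/8)]
  = 0.3750 + 0.5000 + 0.5000 + 0.3750
  = 1.7500 bits

I(P;Q) = H(P) + H(Q) - H(P,Q)
  = 1.2988 + 0.8113 - 1.7500
  = 0.3601 bits

I(P;Q) = 0.3601 bits > I(U;V) = 0.0797 bits, so (P, Q) has the higher mutual information (stronger dependence).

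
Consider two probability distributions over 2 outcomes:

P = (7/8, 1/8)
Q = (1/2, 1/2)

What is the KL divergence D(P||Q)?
D(P||Q) = Σ P(i) log₂(P(i)/Q(i))
  i=0: (7/8) × log₂((7/8)/(1/2)) = (7/8) × log₂(7/4) = 0.7064
  i=1: (1/8) × log₂((1/8)/(1/2)) = (1/8) × log₂(1/4) = -0.2500
D(P||Q) = 0.7064 - 0.2500
  = 0.4564 bits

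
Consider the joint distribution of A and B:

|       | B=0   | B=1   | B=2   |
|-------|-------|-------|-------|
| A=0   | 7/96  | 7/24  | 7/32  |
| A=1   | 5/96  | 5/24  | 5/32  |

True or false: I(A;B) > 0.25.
Marginal P(A) (row sums):
  P(A=0) = 7/96 + 7/24 + 7/32 = 7/12
  P(A=1) = 5/96 + 5/24 + 5/32 = 5/12
Marginal P(B) (column sums):
  P(B=0) = 7/96 + 5/96 = 1/8
  P(B=1) = 7/24 + 5/24 = 1/2
  P(B=2) = 7/32 + 5/32 = 3/8

H(A) = -[(7/12)·log₂(7/12) + (5/12)·log₂(5/12)]
  = 0.4536 + 0.5263
  = 0.9799 bits
H(B) = -[(1/8)·log₂(1/8) + (1/2)·log₂(1/2) + (3/8)·log₂(3/8)]
  = 0.3750 + 0.5000 + 0.5306
  = 1.4056 bits
H(A,B) = -[(7/96)·log₂(7/96) + (7/24)·log₂(7/24) + (7/32)·log₂(7/32) + (5/96)·log₂(5/96) + (5/24)·log₂(5/24) + (5/32)·log₂(5/32)]
  = 0.2755 + 0.5185 + 0.4796 + 0.2220 + 0.4715 + 0.4184
  = 2.3855 bits

I(A;B) = H(A) + H(B) - H(A,B)
  = 0.9799 + 1.4056 - 2.3855
  = 0.0000 bits

False. I(A;B) = 0.0000 bits, which is ≤ 0.25 bits.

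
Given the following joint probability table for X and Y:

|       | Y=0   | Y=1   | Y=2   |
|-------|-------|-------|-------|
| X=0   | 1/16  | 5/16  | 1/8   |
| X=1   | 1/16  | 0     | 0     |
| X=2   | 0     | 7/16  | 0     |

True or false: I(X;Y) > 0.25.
Marginal P(X) (row sums):
  P(X=0) = 1/16 + 5/16 + 1/8 = 1/2
  P(X=1) = 1/16 + 0 + 0 = 1/16
  P(X=2) = 0 + 7/16 + 0 = 7/16
Marginal P(Y) (column sums):
  P(Y=0) = 1/16 + 1/16 + 0 = 1/8
  P(Y=1) = 5/16 + 0 + 7/16 = 3/4
  P(Y=2) = 1/8 + 0 + 0 = 1/8

H(X) = -[(1/2)·log₂(1/2) + (1/16)·log₂(1/16) + (7/16)·log₂(7/16)]
  = 0.5000 + 0.2500 + 0.5218
  = 1.2718 bits
H(Y) = -[(1/8)·log₂(1/8) + (3/4)·log₂(3/4) + (1/8)·log₂(1/8)]
  = 0.3750 + 0.3113 + 0.3750
  = 1.0613 bits
H(X,Y) = -[(1/16)·log₂(1/16) + (5/16)·log₂(5/16) + (1/8)·log₂(1/8) + (1/16)·log₂(1/16) + (7/16)·log₂(7/16)]
  = 0.2500 + 0.5244 + 0.3750 + 0.2500 + 0.5218
  = 1.9212 bits

I(X;Y) = H(X) + H(Y) - H(X,Y)
  = 1.2718 + 1.0613 - 1.9212
  = 0.4119 bits

True. I(X;Y) = 0.4119 bits, which is > 0.25 bits.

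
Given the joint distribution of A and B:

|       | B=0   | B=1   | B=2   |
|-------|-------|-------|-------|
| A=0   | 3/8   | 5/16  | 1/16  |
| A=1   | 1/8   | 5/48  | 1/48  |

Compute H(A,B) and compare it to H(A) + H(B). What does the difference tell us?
Marginal P(A) (row sums):
  P(A=0) = 3/8 + 5/16 + 1/16 = 3/4
  P(A=1) = 1/8 + 5/48 + 1/48 = 1/4
Marginal P(B) (column sums):
  P(B=0) = 3/8 + 1/8 = 1/2
  P(B=1) = 5/16 + 5/48 = 5/12
  P(B=2) = 1/16 + 1/48 = 1/12

H(A,B) = -[(3/8)·log₂(3/8) + (5/16)·log₂(5/16) + (1/16)·log₂(1/16) + (1/8)·log₂(1/8) + (5/48)·log₂(5/48) + (1/48)·log₂(1/48)]
  = 0.5306 + 0.5244 + 0.2500 + 0.3750 + 0.3399 + 0.1164
  = 2.1363 bits
H(A) = -[(3/4)·log₂(3/4) + (1/4)·log₂(1/4)]
  = 0.3113 + 0.5000
  = 0.8113 bits
H(B) = -[(1/2)·log₂(1/2) + (5/12)·log₂(5/12) + (1/12)·log₂(1/12)]
  = 0.5000 + 0.5263 + 0.2987
  = 1.3250 bits

H(A) + H(B) = 0.8113 + 1.3250 = 2.1363 bits
Difference: H(A) + H(B) - H(A,B) = 2.1363 - 2.1363 = 0.0000 bits = I(A;B)

The difference is the mutual information; it is 0 here, so A and B are independent (the joint entropy equals the sum of the marginal entropies).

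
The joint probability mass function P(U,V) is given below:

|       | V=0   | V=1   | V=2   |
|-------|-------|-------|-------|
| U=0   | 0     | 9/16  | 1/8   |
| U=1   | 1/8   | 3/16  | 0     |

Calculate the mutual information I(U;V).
Marginal P(U) (row sums):
  P(U=0) = 0 + 9/16 + 1/8 = 11/16
  P(U=1) = 1/8 + 3/16 + 0 = 5/16
Marginal P(V) (column sums):
  P(V=0) = 0 + 1/8 = 1/8
  P(V=1) = 9/16 + 3/16 = 3/4
  P(V=2) = 1/8 + 0 = 1/8

H(U) = -[(11/16)·log₂(11/16) + (5/16)·log₂(5/16)]
  = 0.3716 + 0.5244
  = 0.8960 bits
H(V) = -[(1/8)·log₂(1/8) + (3/4)·log₂(3/4) + (1/8)·log₂(1/8)]
  = 0.3750 + 0.3113 + 0.3750
  = 1.0613 bits
H(U,V) = -[(9/16)·log₂(9/16) + (1/8)·log₂(1/8) + (1/8)·log₂(1/8) + (3/16)·log₂(3/16)]
  = 0.4669 + 0.3750 + 0.3750 + 0.4528
  = 1.6697 bits

I(U;V) = H(U) + H(V) - H(U,V)
  = 0.8960 + 1.0613 - 1.6697
  = 0.2876 bits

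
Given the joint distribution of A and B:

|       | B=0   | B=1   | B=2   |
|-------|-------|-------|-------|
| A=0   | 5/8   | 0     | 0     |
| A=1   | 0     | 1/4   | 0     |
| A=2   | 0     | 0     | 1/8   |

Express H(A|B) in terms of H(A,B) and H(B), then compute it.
H(A|B) = H(A,B) - H(B)

Marginal P(B) (column sums):
  P(B=0) = 5/8 + 0 + 0 = 5/8
  P(B=1) = 0 + 1/4 + 0 = 1/4
  P(B=2) = 0 + 0 + 1/8 = 1/8

H(A,B) = -[(5/8)·log₂(5/8) + (1/4)·log₂(1/4) + (1/8)·log₂(1/8)]
  = 0.4238 + 0.5000 + 0.3750
  = 1.2988 bits
H(B) = -[(5/8)·log₂(5/8) + (1/4)·log₂(1/4) + (1/8)·log₂(1/8)]
  = 0.4238 + 0.5000 + 0.3750
  = 1.2988 bits

H(A|B) = 1.2988 - 1.2988 = 0.0000 bits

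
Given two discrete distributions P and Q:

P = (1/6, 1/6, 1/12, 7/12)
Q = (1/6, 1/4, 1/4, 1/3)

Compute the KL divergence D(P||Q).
D(P||Q) = Σ P(i) log₂(P(i)/Q(i))
  i=0: (1/6) × log₂((1/6)/(1/6)) = (1/6) × log₂(1) = 0.0000
  i=1: (1/6) × log₂((1/6)/(1/4)) = (1/6) × log₂(2/3) = -0.0975
  i=2: (1/12) × log₂((1/12)/(1/4)) = (1/12) × log₂(1/3) = -0.1321
  i=3: (7/12) × log₂((7/12)/(1/3)) = (7/12) × log₂(7/4) = 0.4710
D(P||Q) = 0.0000 - 0.0975 - 0.1321 + 0.4710
  = 0.2414 bits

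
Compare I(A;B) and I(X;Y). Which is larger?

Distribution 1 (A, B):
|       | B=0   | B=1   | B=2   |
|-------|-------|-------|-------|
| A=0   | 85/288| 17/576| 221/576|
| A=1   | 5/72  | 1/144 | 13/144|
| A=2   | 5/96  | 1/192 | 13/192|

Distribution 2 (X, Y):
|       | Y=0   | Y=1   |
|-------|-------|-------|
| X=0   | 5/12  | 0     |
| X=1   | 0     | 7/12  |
Distribution 1 (A, B):
Marginal P(A) (row sums):
  P(A=0) = 85/288 + 17/576 + 221/576 = 17/24
  P(A=1) = 5/72 + 1/144 + 13/144 = 1/6
  P(A=2) = 5/96 + 1/192 + 13/192 = 1/8
Marginal P(B) (column sums):
  P(B=0) = 85/288 + 5/72 + 5/96 = 5/12
  P(B=1) = 17/576 + 1/144 + 1/192 = 1/24
  P(B=2) = 221/576 + 13/144 + 13/192 = 13/24

H(A) = -[(17/24)·log₂(17/24) + (1/6)·log₂(1/6) + (1/8)·log₂(1/8)]
  = 0.3524 + 0.4308 + 0.3750
  = 1.1582 bits
H(B) = -[(5/12)·log₂(5/12) + (1/24)·log₂(1/24) + (13/24)·log₂(13/24)]
  = 0.5263 + 0.1910 + 0.4791
  = 1.1964 bits
H(A,B) = -[(85/288)·log₂(85/288) + (17/576)·log₂(17/576) + (221/576)·log₂(221/576) + (5/72)·log₂(5/72) + (1/144)·log₂(1/144) + (13/144)·log₂(13/144) + (5/96)·log₂(5/96) + (1/192)·log₂(1/192) + (13/192)·log₂(13/192)]
  = 0.5196 + 0.1500 + 0.5303 + 0.2672 + 0.0498 + 0.3132 + 0.2220 + 0.0395 + 0.2630
  = 2.3546 bits

I(A;B) = H(A) + H(B) - H(A,B)
  = 1.1582 + 1.1964 - 2.3546
  = 0.0000 bits

Distribution 2 (X, Y):
Marginal P(X) (row sums):
  P(X=0) = 5/12 + 0 = 5/12
  P(X=1) = 0 + 7/12 = 7/12
Marginal P(Y) (column sums):
  P(Y=0) = 5/12 + 0 = 5/12
  P(Y=1) = 0 + 7/12 = 7/12

H(X) = -[(5/12)·log₂(5/12) + (7/12)·log₂(7/12)]
  = 0.5263 + 0.4536
  = 0.9799 bits
H(Y) = -[(5/12)·log₂(5/12) + (7/12)·log₂(7/12)]
  = 0.5263 + 0.4536
  = 0.9799 bits
H(X,Y) = -[(5/12)·log₂(5/12) + (7/12)·log₂(7/12)]
  = 0.5263 + 0.4536
  = 0.9799 bits

I(X;Y) = H(X) + H(Y) - H(X,Y)
  = 0.9799 + 0.9799 - 0.9799
  = 0.9799 bits

I(X;Y) = 0.9799 bits > I(A;B) = 0.0000 bits, so (X, Y) has the higher mutual information (stronger dependence).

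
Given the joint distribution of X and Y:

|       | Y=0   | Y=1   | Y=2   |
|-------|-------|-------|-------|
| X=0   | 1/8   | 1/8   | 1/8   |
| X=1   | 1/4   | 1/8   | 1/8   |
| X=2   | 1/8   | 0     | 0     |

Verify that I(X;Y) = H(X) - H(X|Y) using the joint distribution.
Left side, from I(X;Y) = H(X) + H(Y) - H(X,Y):
Marginal P(X) (row sums):
  P(X=0) = 1/8 + 1/8 + 1/8 = 3/8
  P(X=1) = 1/4 + 1/8 + 1/8 = 1/2
  P(X=2) = 1/8 + 0 + 0 = 1/8
Marginal P(Y) (column sums):
  P(Y=0) = 1/8 + 1/4 + 1/8 = 1/2
  P(Y=1) = 1/8 + 1/8 + 0 = 1/4
  P(Y=2) = 1/8 + 1/8 + 0 = 1/4

H(X) = -[(3/8)·log₂(3/8) + (1/2)·log₂(1/2) + (1/8)·log₂(1/8)]
  = 0.5306 + 0.5000 + 0.3750
  = 1.4056 bits
H(Y) = -[(1/2)·log₂(1/2) + (1/4)·log₂(1/4) + (1/4)·log₂(1/4)]
  = 0.5000 + 0.5000 + 0.5000
  = 1.5000 bits
H(X,Y) = -[(1/8)·log₂(1/8) + (1/8)·log₂(1/8) + (1/8)·log₂(1/8) + (1/4)·log₂(1/4) + (1/8)·log₂(1/8) + (1/8)·log₂(1/8) + (1/8)·log₂(1/8)]
  = 0.3750 + 0.3750 + 0.3750 + 0.5000 + 0.3750 + 0.3750 + 0.3750
  = 2.7500 bits

I(X;Y) = H(X) + H(Y) - H(X,Y)
  = 1.4056 + 1.5000 - 2.7500
  = 0.1556 bits

Right side, with H(X|Y) computed directly from the conditional probabilities:
H(X|Y) = -Σ P(X,Y)·log₂ P(X|Y), where P(X|Y) = P(X,Y) / P(Y)
  (cells with P(X,Y) = 0 contribute 0)
  (X=0,Y=0): P(X|Y) = (1/8)/(1/2) = 1/4;  -(1/8)·log₂(1/4) = 0.2500
  (X=0,Y=1): P(X|Y) = (1/8)/(1/4) = 1/2;  -(1/8)·log₂(1/2) = 0.1250
  (X=0,Y=2): P(X|Y) = (1/8)/(1/4) = 1/2;  -(1/8)·log₂(1/2) = 0.1250
  (X=1,Y=0): P(X|Y) = (1/4)/(1/2) = 1/2;  -(1/4)·log₂(1/2) = 0.2500
  (X=1,Y=1): P(X|Y) = (1/8)/(1/4) = 1/2;  -(1/8)·log₂(1/2) = 0.1250
  (X=1,Y=2): P(X|Y) = (1/8)/(1/4) = 1/2;  -(1/8)·log₂(1/2) = 0.1250
  (X=2,Y=0): P(X|Y) = (1/8)/(1/2) = 1/4;  -(1/8)·log₂(1/4) = 0.2500
H(X|Y) = 0.2500 + 0.1250 + 0.1250 + 0.2500 + 0.1250 + 0.1250 + 0.2500
  = 1.2500 bits
H(X) - H(X|Y) = 1.4056 - 1.2500 = 0.1556 bits

Both sides equal 0.1556 bits, so I(X;Y) = H(X) - H(X|Y) ✓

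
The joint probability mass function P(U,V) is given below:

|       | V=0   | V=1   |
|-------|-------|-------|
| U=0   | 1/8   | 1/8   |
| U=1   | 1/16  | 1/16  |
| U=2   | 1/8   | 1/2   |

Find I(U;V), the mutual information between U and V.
Marginal P(U) (row sums):
  P(U=0) = 1/8 + 1/8 = 1/4
  P(U=1) = 1/16 + 1/16 = 1/8
  P(U=2) = 1/8 + 1/2 = 5/8
Marginal P(V) (column sums):
  P(V=0) = 1/8 + 1/16 + 1/8 = 5/16
  P(V=1) = 1/8 + 1/16 + 1/2 = 11/16

H(U) = -[(1/4)·log₂(1/4) + (1/8)·log₂(1/8) + (5/8)·log₂(5/8)]
  = 0.5000 + 0.3750 + 0.4238
  = 1.2988 bits
H(V) = -[(5/16)·log₂(5/16) + (11/16)·log₂(11/16)]
  = 0.5244 + 0.3716
  = 0.8960 bits
H(U,V) = -[(1/8)·log₂(1/8) + (1/8)·log₂(1/8) + (1/16)·log₂(1/16) + (1/16)·log₂(1/16) + (1/8)·log₂(1/8) + (1/2)·log₂(1/2)]
  = 0.3750 + 0.3750 + 0.2500 + 0.2500 + 0.3750 + 0.5000
  = 2.1250 bits

I(U;V) = H(U) + H(V) - H(U,V)
  = 1.2988 + 0.8960 - 2.1250
  = 0.0698 bits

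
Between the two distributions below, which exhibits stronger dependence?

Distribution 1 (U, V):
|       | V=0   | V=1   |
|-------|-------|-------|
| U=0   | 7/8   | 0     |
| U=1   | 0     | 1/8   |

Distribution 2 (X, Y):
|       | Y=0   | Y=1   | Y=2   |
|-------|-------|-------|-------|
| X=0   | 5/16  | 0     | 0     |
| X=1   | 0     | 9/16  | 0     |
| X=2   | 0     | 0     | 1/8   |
Distribution 1 (U, V):
Marginal P(U) (row sums):
  P(U=0) = 7/8 + 0 = 7/8
  P(U=1) = 0 + 1/8 = 1/8
Marginal P(V) (column sums):
  P(V=0) = 7/8 + 0 = 7/8
  P(V=1) = 0 + 1/8 = 1/8

H(U) = -[(7/8)·log₂(7/8) + (1/8)·log₂(1/8)]
  = 0.1686 + 0.3750
  = 0.5436 bits
H(V) = -[(7/8)·log₂(7/8) + (1/8)·log₂(1/8)]
  = 0.1686 + 0.3750
  = 0.5436 bits
H(U,V) = -[(7/8)·log₂(7/8) + (1/8)·log₂(1/8)]
  = 0.1686 + 0.3750
  = 0.5436 bits

I(U;V) = H(U) + H(V) - H(U,V)
  = 0.5436 + 0.5436 - 0.5436
  = 0.5436 bits

Distribution 2 (X, Y):
Marginal P(X) (row sums):
  P(X=0) = 5/16 + 0 + 0 = 5/16
  P(X=1) = 0 + 9/16 + 0 = 9/16
  P(X=2) = 0 + 0 + 1/8 = 1/8
Marginal P(Y) (column sums):
  P(Y=0) = 5/16 + 0 + 0 = 5/16
  P(Y=1) = 0 + 9/16 + 0 = 9/16
  P(Y=2) = 0 + 0 + 1/8 = 1/8

H(X) = -[(5/16)·log₂(5/16) + (9/16)·log₂(9/16) + (1/8)·log₂(1/8)]
  = 0.5244 + 0.4669 + 0.3750
  = 1.3663 bits
H(Y) = -[(5/16)·log₂(5/16) + (9/16)·log₂(9/16) + (1/8)·log₂(1/8)]
  = 0.5244 + 0.4669 + 0.3750
  = 1.3663 bits
H(X,Y) = -[(5/16)·log₂(5/16) + (9/16)·log₂(9/16) + (1/8)·log₂(1/8)]
  = 0.5244 + 0.4669 + 0.3750
  = 1.3663 bits

I(X;Y) = H(X) + H(Y) - H(X,Y)
  = 1.3663 + 1.3663 - 1.3663
  = 1.3663 bits

I(X;Y) = 1.3663 bits > I(U;V) = 0.5436 bits, so (X, Y) has the higher mutual information (stronger dependence).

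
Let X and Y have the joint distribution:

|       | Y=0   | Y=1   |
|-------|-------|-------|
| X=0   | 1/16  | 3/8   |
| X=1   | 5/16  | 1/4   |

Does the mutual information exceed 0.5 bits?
Marginal P(X) (row sums):
  P(X=0) = 1/16 + 3/8 = 7/16
  P(X=1) = 5/16 + 1/4 = 9/16
Marginal P(Y) (column sums):
  P(Y=0) = 1/16 + 5/16 = 3/8
  P(Y=1) = 3/8 + 1/4 = 5/8

H(X) = -[(7/16)·log₂(7/16) + (9/16)·log₂(9/16)]
  = 0.5218 + 0.4669
  = 0.9887 bits
H(Y) = -[(3/8)·log₂(3/8) + (5/8)·log₂(5/8)]
  = 0.5306 + 0.4238
  = 0.9544 bits
H(X,Y) = -[(1/16)·log₂(1/16) + (3/8)·log₂(3/8) + (5/16)·log₂(5/16) + (1/4)·log₂(1/4)]
  = 0.2500 + 0.5306 + 0.5244 + 0.5000
  = 1.8050 bits

I(X;Y) = H(X) + H(Y) - H(X,Y)
  = 0.9887 + 0.9544 - 1.8050
  = 0.1381 bits

No. I(X;Y) = 0.1381 bits, which is ≤ 0.5 bits.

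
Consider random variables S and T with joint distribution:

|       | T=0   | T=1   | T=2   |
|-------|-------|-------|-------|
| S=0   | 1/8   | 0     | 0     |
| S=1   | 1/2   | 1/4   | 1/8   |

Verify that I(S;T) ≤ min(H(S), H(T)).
Marginal P(S) (row sums):
  P(S=0) = 1/8 + 0 + 0 = 1/8
  P(S=1) = 1/2 + 1/4 + 1/8 = 7/8
Marginal P(T) (column sums):
  P(T=0) = 1/8 + 1/2 = 5/8
  P(T=1) = 0 + 1/4 = 1/4
  P(T=2) = 0 + 1/8 = 1/8

H(S) = -[(1/8)·log₂(1/8) + (7/8)·log₂(7/8)]
  = 0.3750 + 0.1686
  = 0.5436 bits
H(T) = -[(5/8)·log₂(5/8) + (1/4)·log₂(1/4) + (1/8)·log₂(1/8)]
  = 0.4238 + 0.5000 + 0.3750
  = 1.2988 bits
H(S,T) = -[(1/8)·log₂(1/8) + (1/2)·log₂(1/2) + (1/4)·log₂(1/4) + (1/8)·log₂(1/8)]
  = 0.3750 + 0.5000 + 0.5000 + 0.3750
  = 1.7500 bits

I(S;T) = H(S) + H(T) - H(S,T)
  = 0.5436 + 1.2988 - 1.7500
  = 0.0924 bits

min(H(S), H(T)) = min(0.5436, 1.2988) = 0.5436 bits
Since 0.0924 ≤ 0.5436, the bound is satisfied ✓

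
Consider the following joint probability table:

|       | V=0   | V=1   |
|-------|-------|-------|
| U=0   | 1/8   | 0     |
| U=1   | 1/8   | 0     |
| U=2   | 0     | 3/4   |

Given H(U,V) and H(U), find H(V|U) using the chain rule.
From the chain rule: H(U,V) = H(U) + H(V|U)
Therefore: H(V|U) = H(U,V) - H(U)

H(U,V) = -[(1/8)·log₂(1/8) + (1/8)·log₂(1/8) + (3/4)·log₂(3/4)]
  = 0.3750 + 0.3750 + 0.3113
  = 1.0613 bits
Marginal P(U) (row sums):
  P(U=0) = 1/8 + 0 = 1/8
  P(U=1) = 1/8 + 0 = 1/8
  P(U=2) = 0 + 3/4 = 3/4
H(U) = -[(1/8)·log₂(1/8) + (1/8)·log₂(1/8) + (3/4)·log₂(3/4)]
  = 0.3750 + 0.3750 + 0.3113
  = 1.0613 bits

H(V|U) = 1.0613 - 1.0613 = 0.0000 bits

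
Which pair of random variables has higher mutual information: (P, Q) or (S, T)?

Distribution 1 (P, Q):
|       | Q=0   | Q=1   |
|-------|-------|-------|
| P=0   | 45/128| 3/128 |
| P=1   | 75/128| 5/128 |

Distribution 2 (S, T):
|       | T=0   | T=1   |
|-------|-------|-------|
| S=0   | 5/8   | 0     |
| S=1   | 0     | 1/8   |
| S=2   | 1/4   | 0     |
Distribution 1 (P, Q):
Marginal P(P) (row sums):
  P(P=0) = 45/128 + 3/128 = 3/8
  P(P=1) = 75/128 + 5/128 = 5/8
Marginal P(Q) (column sums):
  P(Q=0) = 45/128 + 75/128 = 15/16
  P(Q=1) = 3/128 + 5/128 = 1/16

H(P) = -[(3/8)·log₂(3/8) + (5/8)·log₂(5/8)]
  = 0.5306 + 0.4238
  = 0.9544 bits
H(Q) = -[(15/16)·log₂(15/16) + (1/16)·log₂(1/16)]
  = 0.0873 + 0.2500
  = 0.3373 bits
H(P,Q) = -[(45/128)·log₂(45/128) + (3/128)·log₂(3/128) + (75/128)·log₂(75/128) + (5/128)·log₂(5/128)]
  = 0.5302 + 0.1269 + 0.4519 + 0.1827
  = 1.2917 bits

I(P;Q) = H(P) + H(Q) - H(P,Q)
  = 0.9544 + 0.3373 - 1.2917
  = 0.0000 bits

Distribution 2 (S, T):
Marginal P(S) (row sums):
  P(S=0) = 5/8 + 0 = 5/8
  P(S=1) = 0 + 1/8 = 1/8
  P(S=2) = 1/4 + 0 = 1/4
Marginal P(T) (column sums):
  P(T=0) = 5/8 + 0 + 1/4 = 7/8
  P(T=1) = 0 + 1/8 + 0 = 1/8

H(S) = -[(5/8)·log₂(5/8) + (1/8)·log₂(1/8) + (1/4)·log₂(1/4)]
  = 0.4238 + 0.3750 + 0.5000
  = 1.2988 bits
H(T) = -[(7/8)·log₂(7/8) + (1/8)·log₂(1/8)]
  = 0.1686 + 0.3750
  = 0.5436 bits
H(S,T) = -[(5/8)·log₂(5/8) + (1/8)·log₂(1/8) + (1/4)·log₂(1/4)]
  = 0.4238 + 0.3750 + 0.5000
  = 1.2988 bits

I(S;T) = H(S) + H(T) - H(S,T)
  = 1.2988 + 0.5436 - 1.2988
  = 0.5436 bits

I(S;T) = 0.5436 bits > I(P;Q) = 0.0000 bits, so (S, T) has the higher mutual information (stronger dependence).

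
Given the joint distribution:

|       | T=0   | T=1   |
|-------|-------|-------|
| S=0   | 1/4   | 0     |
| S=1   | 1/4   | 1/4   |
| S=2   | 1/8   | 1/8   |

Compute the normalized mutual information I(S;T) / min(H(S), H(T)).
Marginal P(S) (row sums):
  P(S=0) = 1/4 + 0 = 1/4
  P(S=1) = 1/4 + 1/4 = 1/2
  P(S=2) = 1/8 + 1/8 = 1/4
Marginal P(T) (column sums):
  P(T=0) = 1/4 + 1/4 + 1/8 = 5/8
  P(T=1) = 0 + 1/4 + 1/8 = 3/8

H(S) = -[(1/4)·log₂(1/4) + (1/2)·log₂(1/2) + (1/4)·log₂(1/4)]
  = 0.5000 + 0.5000 + 0.5000
  = 1.5000 bits
H(T) = -[(5/8)·log₂(5/8) + (3/8)·log₂(3/8)]
  = 0.4238 + 0.5306
  = 0.9544 bits
H(S,T) = -[(1/4)·log₂(1/4) + (1/4)·log₂(1/4) + (1/4)·log₂(1/4) + (1/8)·log₂(1/8) + (1/8)·log₂(1/8)]
  = 0.5000 + 0.5000 + 0.5000 + 0.3750 + 0.3750
  = 2.2500 bits

I(S;T) = H(S) + H(T) - H(S,T)
  = 1.5000 + 0.9544 - 2.2500
  = 0.2044 bits

min(H(S), H(T)) = min(1.5000, 0.9544) = 0.9544 bits
Normalized MI = 0.2044 / 0.9544 = 0.2142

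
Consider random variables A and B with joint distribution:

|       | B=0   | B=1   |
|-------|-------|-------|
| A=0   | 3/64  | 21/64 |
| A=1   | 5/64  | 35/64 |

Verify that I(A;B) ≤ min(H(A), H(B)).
Marginal P(A) (row sums):
  P(A=0) = 3/64 + 21/64 = 3/8
  P(A=1) = 5/64 + 35/64 = 5/8
Marginal P(B) (column sums):
  P(B=0) = 3/64 + 5/64 = 1/8
  P(B=1) = 21/64 + 35/64 = 7/8

H(A) = -[(3/8)·log₂(3/8) + (5/8)·log₂(5/8)]
  = 0.5306 + 0.4238
  = 0.9544 bits
H(B) = -[(1/8)·log₂(1/8) + (7/8)·log₂(7/8)]
  = 0.3750 + 0.1686
  = 0.5436 bits
H(A,B) = -[(3/64)·log₂(3/64) + (21/64)·log₂(21/64) + (5/64)·log₂(5/64) + (35/64)·log₂(35/64)]
  = 0.2070 + 0.5275 + 0.2873 + 0.4762
  = 1.4980 bits

I(A;B) = H(A) + H(B) - H(A,B)
  = 0.9544 + 0.5436 - 1.4980
  = 0.0000 bits

min(H(A), H(B)) = min(0.9544, 0.5436) = 0.5436 bits
Since 0.0000 ≤ 0.5436, the bound is satisfied ✓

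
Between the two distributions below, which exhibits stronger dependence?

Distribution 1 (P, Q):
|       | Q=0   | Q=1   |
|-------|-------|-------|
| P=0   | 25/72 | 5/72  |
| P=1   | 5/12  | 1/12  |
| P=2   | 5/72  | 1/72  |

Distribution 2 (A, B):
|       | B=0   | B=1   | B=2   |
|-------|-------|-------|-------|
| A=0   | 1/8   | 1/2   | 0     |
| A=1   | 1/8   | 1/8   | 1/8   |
Distribution 1 (P, Q):
Marginal P(P) (row sums):
  P(P=0) = 25/72 + 5/72 = 5/12
  P(P=1) = 5/12 + 1/12 = 1/2
  P(P=2) = 5/72 + 1/72 = 1/12
Marginal P(Q) (column sums):
  P(Q=0) = 25/72 + 5/12 + 5/72 = 5/6
  P(Q=1) = 5/72 + 1/12 + 1/72 = 1/6

H(P) = -[(5/12)·log₂(5/12) + (1/2)·log₂(1/2) + (1/12)·log₂(1/12)]
  = 0.5263 + 0.5000 + 0.2987
  = 1.3250 bits
H(Q) = -[(5/6)·log₂(5/6) + (1/6)·log₂(1/6)]
  = 0.2192 + 0.4308
  = 0.6500 bits
H(P,Q) = -[(25/72)·log₂(25/72) + (5/72)·log₂(5/72) + (5/12)·log₂(5/12) + (1/12)·log₂(1/12) + (5/72)·log₂(5/72) + (1/72)·log₂(1/72)]
  = 0.5299 + 0.2672 + 0.5263 + 0.2987 + 0.2672 + 0.0857
  = 1.9750 bits

I(P;Q) = H(P) + H(Q) - H(P,Q)
  = 1.3250 + 0.6500 - 1.9750
  = 0.0000 bits

Distribution 2 (A, B):
Marginal P(A) (row sums):
  P(A=0) = 1/8 + 1/2 + 0 = 5/8
  P(A=1) = 1/8 + 1/8 + 1/8 = 3/8
Marginal P(B) (column sums):
  P(B=0) = 1/8 + 1/8 = 1/4
  P(B=1) = 1/2 + 1/8 = 5/8
  P(B=2) = 0 + 1/8 = 1/8

H(A) = -[(5/8)·log₂(5/8) + (3/8)·log₂(3/8)]
  = 0.4238 + 0.5306
  = 0.9544 bits
H(B) = -[(1/4)·log₂(1/4) + (5/8)·log₂(5/8) + (1/8)·log₂(1/8)]
  = 0.5000 + 0.4238 + 0.3750
  = 1.2988 bits
H(A,B) = -[(1/8)·log₂(1/8) + (1/2)·log₂(1/2) + (1/8)·log₂(1/8) + (1/8)·log₂(1/8) + (1/8)·log₂(1/8)]
  = 0.3750 + 0.5000 + 0.3750 + 0.3750 + 0.3750
  = 2.0000 bits

I(A;B) = H(A) + H(B) - H(A,B)
  = 0.9544 + 1.2988 - 2.0000
  = 0.2532 bits

I(A;B) = 0.2532 bits > I(P;Q) = 0.0000 bits, so (A, B) has the higher mutual information (stronger dependence).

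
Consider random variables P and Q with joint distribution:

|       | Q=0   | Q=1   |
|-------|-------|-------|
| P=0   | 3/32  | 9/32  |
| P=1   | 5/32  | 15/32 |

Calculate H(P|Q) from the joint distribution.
Marginal P(Q) (column sums):
  P(Q=0) = 3/32 + 5/32 = 1/4
  P(Q=1) = 9/32 + 15/32 = 3/4

H(P|Q) = -Σ P(P,Q)·log₂ P(P|Q), where P(P|Q) = P(P,Q) / P(Q)
  (P=0,Q=0): P(P|Q) = (3/32)/(1/4) = 3/8;  -(3/32)·log₂(3/8) = 0.1327
  (P=0,Q=1): P(P|Q) = (9/32)/(3/4) = 3/8;  -(9/32)·log₂(3/8) = 0.3980
  (P=1,Q=0): P(P|Q) = (5/32)/(1/4) = 5/8;  -(5/32)·log₂(5/8) = 0.1059
  (P=1,Q=1): P(P|Q) = (15/32)/(3/4) = 5/8;  -(15/32)·log₂(5/8) = 0.3178
H(P|Q) = 0.1327 + 0.3980 + 0.1059 + 0.3178
  = 0.9544 bits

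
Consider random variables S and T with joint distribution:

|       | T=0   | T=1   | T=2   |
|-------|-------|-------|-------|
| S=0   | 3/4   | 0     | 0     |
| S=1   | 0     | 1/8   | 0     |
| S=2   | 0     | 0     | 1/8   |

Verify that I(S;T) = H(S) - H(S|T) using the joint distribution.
Left side, from I(S;T) = H(S) + H(T) - H(S,T):
Marginal P(S) (row sums):
  P(S=0) = 3/4 + 0 + 0 = 3/4
  P(S=1) = 0 + 1/8 + 0 = 1/8
  P(S=2) = 0 + 0 + 1/8 = 1/8
Marginal P(T) (column sums):
  P(T=0) = 3/4 + 0 + 0 = 3/4
  P(T=1) = 0 + 1/8 + 0 = 1/8
  P(T=2) = 0 + 0 + 1/8 = 1/8

H(S) = -[(3/4)·log₂(3/4) + (1/8)·log₂(1/8) + (1/8)·log₂(1/8)]
  = 0.3113 + 0.3750 + 0.3750
  = 1.0613 bits
H(T) = -[(3/4)·log₂(3/4) + (1/8)·log₂(1/8) + (1/8)·log₂(1/8)]
  = 0.3113 + 0.3750 + 0.3750
  = 1.0613 bits
H(S,T) = -[(3/4)·log₂(3/4) + (1/8)·log₂(1/8) + (1/8)·log₂(1/8)]
  = 0.3113 + 0.3750 + 0.3750
  = 1.0613 bits

I(S;T) = H(S) + H(T) - H(S,T)
  = 1.0613 + 1.0613 - 1.0613
  = 1.0613 bits

Right side, with H(S|T) computed directly from the conditional probabilities:
H(S|T) = -Σ P(S,T)·log₂ P(S|T), where P(S|T) = P(S,T) / P(T)
  (cells with P(S,T) = 0 contribute 0)
  (S=0,T=0): P(S|T) = (3/4)/(3/4) = 1;  -(3/4)·log₂(1) = 0.0000
  (S=1,T=1): P(S|T) = (1/8)/(1/8) = 1;  -(1/8)·log₂(1) = 0.0000
  (S=2,T=2): P(S|T) = (1/8)/(1/8) = 1;  -(1/8)·log₂(1) = 0.0000
H(S|T) = 0.0000 + 0.0000 + 0.0000
  = 0.0000 bits
H(S) - H(S|T) = 1.0613 - 0.0000 = 1.0613 bits

Both sides equal 1.0613 bits, so I(S;T) = H(S) - H(S|T) ✓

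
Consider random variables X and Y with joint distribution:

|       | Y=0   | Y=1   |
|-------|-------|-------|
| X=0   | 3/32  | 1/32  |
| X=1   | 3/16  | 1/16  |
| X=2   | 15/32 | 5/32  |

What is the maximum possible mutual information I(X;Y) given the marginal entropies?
The upper bound on mutual information is I(X;Y) ≤ min(H(X), H(Y)).

Marginal P(X) (row sums):
  P(X=0) = 3/32 + 1/32 = 1/8
  P(X=1) = 3/16 + 1/16 = 1/4
  P(X=2) = 15/32 + 5/32 = 5/8
Marginal P(Y) (column sums):
  P(Y=0) = 3/32 + 3/16 + 15/32 = 3/4
  P(Y=1) = 1/32 + 1/16 + 5/32 = 1/4

H(X) = -[(1/8)·log₂(1/8) + (1/4)·log₂(1/4) + (5/8)·log₂(5/8)]
  = 0.3750 + 0.5000 + 0.4238
  = 1.2988 bits
H(Y) = -[(3/4)·log₂(3/4) + (1/4)·log₂(1/4)]
  = 0.3113 + 0.5000
  = 0.8113 bits

Maximum possible I(X;Y) = min(1.2988, 0.8113) = 0.8113 bits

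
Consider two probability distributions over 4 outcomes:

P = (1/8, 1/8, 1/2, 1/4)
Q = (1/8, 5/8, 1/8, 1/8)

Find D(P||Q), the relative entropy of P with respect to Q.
D(P||Q) = Σ P(i) log₂(P(i)/Q(i))
  i=0: (1/8) × log₂((1/8)/(1/8)) = (1/8) × log₂(1) = 0.0000
  i=1: (1/8) × log₂((1/8)/(5/8)) = (1/8) × log₂(1/5) = -0.2902
  i=2: (1/2) × log₂((1/2)/(1/8)) = (1/2) × log₂(4) = 1.0000
  i=3: (1/4) × log₂((1/4)/(1/8)) = (1/4) × log₂(2) = 0.2500
D(P||Q) = 0.0000 - 0.2902 + 1.0000 + 0.2500
  = 0.9598 bits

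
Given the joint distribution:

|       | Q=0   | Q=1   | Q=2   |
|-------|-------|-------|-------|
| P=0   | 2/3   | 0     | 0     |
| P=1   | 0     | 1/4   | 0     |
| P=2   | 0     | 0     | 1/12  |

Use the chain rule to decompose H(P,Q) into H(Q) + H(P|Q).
By the chain rule: H(P,Q) = H(Q) + H(P|Q)

Marginal P(Q) (column sums):
  P(Q=0) = 2/3 + 0 + 0 = 2/3
  P(Q=1) = 0 + 1/4 + 0 = 1/4
  P(Q=2) = 0 + 0 + 1/12 = 1/12
H(Q) = -[(2/3)·log₂(2/3) + (1/4)·log₂(1/4) + (1/12)·log₂(1/12)]
  = 0.3900 + 0.5000 + 0.2987
  = 1.1887 bits
H(P|Q) = -Σ P(P,Q)·log₂ P(P|Q), where P(P|Q) = P(P,Q) / P(Q)
  (cells with P(P,Q) = 0 contribute 0)
  (P=0,Q=0): P(P|Q) = (2/3)/(2/3) = 1;  -(2/3)·log₂(1) = 0.0000
  (P=1,Q=1): P(P|Q) = (1/4)/(1/4) = 1;  -(1/4)·log₂(1) = 0.0000
  (P=2,Q=2): P(P|Q) = (1/12)/(1/12) = 1;  -(1/12)·log₂(1) = 0.0000
H(P|Q) = 0.0000 + 0.0000 + 0.0000
  = 0.0000 bits

H(P,Q) = H(Q) + H(P|Q) = 1.1887 + 0.0000 = 1.1887 bits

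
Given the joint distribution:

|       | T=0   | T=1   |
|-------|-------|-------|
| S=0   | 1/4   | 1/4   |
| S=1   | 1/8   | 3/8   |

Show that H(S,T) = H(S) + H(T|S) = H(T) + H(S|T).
Marginal P(S) (row sums):
  P(S=0) = 1/4 + 1/4 = 1/2
  P(S=1) = 1/8 + 3/8 = 1/2
Marginal P(T) (column sums):
  P(T=0) = 1/4 + 1/8 = 3/8
  P(T=1) = 1/4 + 3/8 = 5/8

Decomposition 1: H(S) + H(T|S)
H(S) = -[(1/2)·log₂(1/2) + (1/2)·log₂(1/2)]
  = 0.5000 + 0.5000
  = 1.0000 bits
H(T|S) = -Σ P(S,T)·log₂ P(T|S), where P(T|S) = P(S,T) / P(S)
  (S=0,T=0): P(T|S) = (1/4)/(1/2) = 1/2;  -(1/4)·log₂(1/2) = 0.2500
  (S=0,T=1): P(T|S) = (1/4)/(1/2) = 1/2;  -(1/4)·log₂(1/2) = 0.2500
  (S=1,T=0): P(T|S) = (1/8)/(1/2) = 1/4;  -(1/8)·log₂(1/4) = 0.2500
  (S=1,T=1): P(T|S) = (3/8)/(1/2) = 3/4;  -(3/8)·log₂(3/4) = 0.1556
H(T|S) = 0.2500 + 0.2500 + 0.2500 + 0.1556
  = 0.9056 bits
H(S) + H(T|S) = 1.0000 + 0.9056 = 1.9056 bits

Decomposition 2: H(T) + H(S|T)
H(T) = -[(3/8)·log₂(3/8) + (5/8)·log₂(5/8)]
  = 0.5306 + 0.4238
  = 0.9544 bits
H(S|T) = -Σ P(S,T)·log₂ P(S|T), where P(S|T) = P(S,T) / P(T)
  (S=0,T=0): P(S|T) = (1/4)/(3/8) = 2/3;  -(1/4)·log₂(2/3) = 0.1462
  (S=0,T=1): P(S|T) = (1/4)/(5/8) = 2/5;  -(1/4)·log₂(2/5) = 0.3305
  (S=1,T=0): P(S|T) = (1/8)/(3/8) = 1/3;  -(1/8)·log₂(1/3) = 0.1981
  (S=1,T=1): P(S|T) = (3/8)/(5/8) = 3/5;  -(3/8)·log₂(3/5) = 0.2764
H(S|T) = 0.1462 + 0.3305 + 0.1981 + 0.2764
  = 0.9512 bits
H(T) + H(S|T) = 0.9544 + 0.9512 = 1.9056 bits

Direct computation of the joint entropy:
H(S,T) = -[(1/4)·log₂(1/4) + (1/4)·log₂(1/4) + (1/8)·log₂(1/8) + (3/8)·log₂(3/8)]
  = 0.5000 + 0.5000 + 0.3750 + 0.5306
  = 1.9056 bits

All three agree: H(S,T) = 1.9056 bits ✓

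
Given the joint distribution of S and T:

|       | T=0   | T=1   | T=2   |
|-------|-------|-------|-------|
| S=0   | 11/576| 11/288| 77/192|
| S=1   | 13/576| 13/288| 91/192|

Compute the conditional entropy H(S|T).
Marginal P(T) (column sums):
  P(T=0) = 11/576 + 13/576 = 1/24
  P(T=1) = 11/288 + 13/288 = 1/12
  P(T=2) = 77/192 + 91/192 = 7/8

H(S|T) = -Σ P(S,T)·log₂ P(S|T), where P(S|T) = P(S,T) / P(T)
  (S=0,T=0): P(S|T) = (11/576)/(1/24) = 11/24;  -(11/576)·log₂(11/24) = 0.0215
  (S=0,T=1): P(S|T) = (11/288)/(1/12) = 11/24;  -(11/288)·log₂(11/24) = 0.0430
  (S=0,T=2): P(S|T) = (77/192)/(7/8) = 11/24;  -(77/192)·log₂(11/24) = 0.4514
  (S=1,T=0): P(S|T) = (13/576)/(1/24) = 13/24;  -(13/576)·log₂(13/24) = 0.0200
  (S=1,T=1): P(S|T) = (13/288)/(1/12) = 13/24;  -(13/288)·log₂(13/24) = 0.0399
  (S=1,T=2): P(S|T) = (91/192)/(7/8) = 13/24;  -(91/192)·log₂(13/24) = 0.4192
H(S|T) = 0.0215 + 0.0430 + 0.4514 + 0.0200 + 0.0399 + 0.4192
  = 0.9950 bits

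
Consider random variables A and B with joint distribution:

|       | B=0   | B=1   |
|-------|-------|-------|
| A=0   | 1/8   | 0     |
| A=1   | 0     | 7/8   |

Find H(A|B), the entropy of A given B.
Marginal P(B) (column sums):
  P(B=0) = 1/8 + 0 = 1/8
  P(B=1) = 0 + 7/8 = 7/8

H(A|B) = -Σ P(A,B)·log₂ P(A|B), where P(A|B) = P(A,B) / P(B)
  (cells with P(A,B) = 0 contribute 0)
  (A=0,B=0): P(A|B) = (1/8)/(1/8) = 1;  -(1/8)·log₂(1) = 0.0000
  (A=1,B=1): P(A|B) = (7/8)/(7/8) = 1;  -(7/8)·log₂(1) = 0.0000
H(A|B) = 0.0000 + 0.0000
  = 0.0000 bits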